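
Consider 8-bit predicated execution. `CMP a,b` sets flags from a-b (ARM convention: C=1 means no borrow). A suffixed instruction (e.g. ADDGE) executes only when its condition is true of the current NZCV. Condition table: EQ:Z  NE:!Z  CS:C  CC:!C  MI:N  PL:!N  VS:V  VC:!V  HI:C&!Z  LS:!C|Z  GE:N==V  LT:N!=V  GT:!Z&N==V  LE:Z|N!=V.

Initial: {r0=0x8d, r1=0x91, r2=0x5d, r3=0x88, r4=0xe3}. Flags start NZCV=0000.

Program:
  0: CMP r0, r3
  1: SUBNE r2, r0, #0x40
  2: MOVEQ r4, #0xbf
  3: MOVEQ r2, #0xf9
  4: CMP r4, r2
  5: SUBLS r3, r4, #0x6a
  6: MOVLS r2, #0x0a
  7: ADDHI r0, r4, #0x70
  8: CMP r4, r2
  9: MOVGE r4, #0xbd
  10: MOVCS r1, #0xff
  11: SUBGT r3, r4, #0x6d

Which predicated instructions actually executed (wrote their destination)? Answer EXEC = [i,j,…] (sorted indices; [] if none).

[0] flags=0010 → (cmp)
[1] flags=0010 NE?T → r2=0x4d
[2] flags=0010 EQ?F → skip
[3] flags=0010 EQ?F → skip
[4] flags=1010 → (cmp)
[5] flags=1010 LS?F → skip
[6] flags=1010 LS?F → skip
[7] flags=1010 HI?T → r0=0x53
[8] flags=1010 → (cmp)
[9] flags=1010 GE?F → skip
[10] flags=1010 CS?T → r1=0xff
[11] flags=1010 GT?F → skip

EXEC = [1,7,10]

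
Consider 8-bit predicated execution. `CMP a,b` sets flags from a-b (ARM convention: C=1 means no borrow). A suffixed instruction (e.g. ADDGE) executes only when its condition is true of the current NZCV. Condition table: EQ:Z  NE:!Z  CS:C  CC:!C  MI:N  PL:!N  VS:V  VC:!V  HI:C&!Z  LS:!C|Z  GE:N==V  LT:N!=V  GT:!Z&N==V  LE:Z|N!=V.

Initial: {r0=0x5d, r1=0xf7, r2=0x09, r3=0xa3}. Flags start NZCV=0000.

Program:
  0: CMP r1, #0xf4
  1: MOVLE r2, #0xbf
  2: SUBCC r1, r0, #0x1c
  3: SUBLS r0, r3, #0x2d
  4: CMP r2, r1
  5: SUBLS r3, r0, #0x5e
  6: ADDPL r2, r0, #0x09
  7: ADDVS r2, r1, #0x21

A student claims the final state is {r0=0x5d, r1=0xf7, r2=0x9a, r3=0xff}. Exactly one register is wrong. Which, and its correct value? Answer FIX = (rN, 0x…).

FIX = (r2, 0x66)

[0] flags=0010 → (cmp)
[1] flags=0010 LE?F → skip
[2] flags=0010 CC?F → skip
[3] flags=0010 LS?F → skip
[4] flags=0000 → (cmp)
[5] flags=0000 LS?T → r3=0xff
[6] flags=0000 PL?T → r2=0x66
[7] flags=0000 VS?F → skip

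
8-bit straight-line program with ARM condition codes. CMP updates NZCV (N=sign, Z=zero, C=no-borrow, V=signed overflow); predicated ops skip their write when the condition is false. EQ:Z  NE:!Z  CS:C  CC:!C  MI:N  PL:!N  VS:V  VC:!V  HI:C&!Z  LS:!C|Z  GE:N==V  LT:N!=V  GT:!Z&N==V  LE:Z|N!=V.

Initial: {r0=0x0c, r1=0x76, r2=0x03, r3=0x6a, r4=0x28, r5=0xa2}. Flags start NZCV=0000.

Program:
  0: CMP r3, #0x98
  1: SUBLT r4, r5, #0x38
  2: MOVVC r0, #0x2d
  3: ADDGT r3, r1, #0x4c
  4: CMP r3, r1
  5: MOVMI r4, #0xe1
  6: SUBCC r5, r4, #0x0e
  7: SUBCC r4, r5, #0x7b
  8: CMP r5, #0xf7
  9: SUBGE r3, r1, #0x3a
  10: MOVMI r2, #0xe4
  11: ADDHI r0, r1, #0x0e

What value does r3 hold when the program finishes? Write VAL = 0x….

0: ✓ CMP  NZCV=1001
1: · SUBLT
2: · MOVVC
3: ✓ ADDGT  r3←0xc2
4: ✓ CMP  NZCV=0011
5: · MOVMI
6: · SUBCC
7: · SUBCC
8: ✓ CMP  NZCV=1000
9: · SUBGE
10: ✓ MOVMI  r2←0xe4
11: · ADDHI

VAL = 0xc2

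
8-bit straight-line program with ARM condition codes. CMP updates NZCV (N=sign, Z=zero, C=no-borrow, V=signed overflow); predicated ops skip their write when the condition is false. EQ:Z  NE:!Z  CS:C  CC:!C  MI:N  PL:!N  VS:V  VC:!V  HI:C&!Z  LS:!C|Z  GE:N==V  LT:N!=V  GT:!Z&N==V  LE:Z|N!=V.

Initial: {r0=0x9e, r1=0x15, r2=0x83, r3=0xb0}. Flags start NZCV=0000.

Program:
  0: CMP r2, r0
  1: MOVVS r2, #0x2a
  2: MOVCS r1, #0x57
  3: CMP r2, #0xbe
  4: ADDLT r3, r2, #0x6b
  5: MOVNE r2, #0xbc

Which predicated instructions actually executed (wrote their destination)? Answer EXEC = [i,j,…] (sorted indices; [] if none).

[0] flags=1000 → (cmp)
[1] flags=1000 VS?F → skip
[2] flags=1000 CS?F → skip
[3] flags=1000 → (cmp)
[4] flags=1000 LT?T → r3=0xee
[5] flags=1000 NE?T → r2=0xbc

EXEC = [4,5]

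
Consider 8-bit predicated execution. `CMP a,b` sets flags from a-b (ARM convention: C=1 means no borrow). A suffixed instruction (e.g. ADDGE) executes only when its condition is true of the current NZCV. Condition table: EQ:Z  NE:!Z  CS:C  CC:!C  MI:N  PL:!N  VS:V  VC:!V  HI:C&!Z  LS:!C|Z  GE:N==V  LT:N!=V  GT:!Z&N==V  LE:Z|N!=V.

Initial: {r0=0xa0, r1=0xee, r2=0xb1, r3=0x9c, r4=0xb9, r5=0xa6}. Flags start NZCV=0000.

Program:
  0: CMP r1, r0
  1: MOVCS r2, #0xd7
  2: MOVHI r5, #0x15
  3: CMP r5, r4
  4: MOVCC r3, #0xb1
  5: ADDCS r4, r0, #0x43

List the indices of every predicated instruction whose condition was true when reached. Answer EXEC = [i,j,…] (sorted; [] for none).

0: ✓ CMP  NZCV=0010
1: ✓ MOVCS  r2←0xd7
2: ✓ MOVHI  r5←0x15
3: ✓ CMP  NZCV=0000
4: ✓ MOVCC  r3←0xb1
5: · ADDCS

EXEC = [1,2,4]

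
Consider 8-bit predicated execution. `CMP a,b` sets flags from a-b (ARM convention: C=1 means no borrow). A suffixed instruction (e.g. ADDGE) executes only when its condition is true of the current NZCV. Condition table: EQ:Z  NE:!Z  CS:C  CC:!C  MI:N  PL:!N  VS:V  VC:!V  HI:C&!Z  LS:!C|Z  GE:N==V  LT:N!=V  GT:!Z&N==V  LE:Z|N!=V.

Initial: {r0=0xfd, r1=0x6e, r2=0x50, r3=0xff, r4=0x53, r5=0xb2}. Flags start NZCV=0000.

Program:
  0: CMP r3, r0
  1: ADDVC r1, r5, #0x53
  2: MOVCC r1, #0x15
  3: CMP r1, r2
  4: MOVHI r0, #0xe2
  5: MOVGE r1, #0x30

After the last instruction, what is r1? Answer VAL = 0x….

VAL = 0x05

0: ✓ CMP  NZCV=0010
1: ✓ ADDVC  r1←0x05
2: · MOVCC
3: ✓ CMP  NZCV=1000
4: · MOVHI
5: · MOVGE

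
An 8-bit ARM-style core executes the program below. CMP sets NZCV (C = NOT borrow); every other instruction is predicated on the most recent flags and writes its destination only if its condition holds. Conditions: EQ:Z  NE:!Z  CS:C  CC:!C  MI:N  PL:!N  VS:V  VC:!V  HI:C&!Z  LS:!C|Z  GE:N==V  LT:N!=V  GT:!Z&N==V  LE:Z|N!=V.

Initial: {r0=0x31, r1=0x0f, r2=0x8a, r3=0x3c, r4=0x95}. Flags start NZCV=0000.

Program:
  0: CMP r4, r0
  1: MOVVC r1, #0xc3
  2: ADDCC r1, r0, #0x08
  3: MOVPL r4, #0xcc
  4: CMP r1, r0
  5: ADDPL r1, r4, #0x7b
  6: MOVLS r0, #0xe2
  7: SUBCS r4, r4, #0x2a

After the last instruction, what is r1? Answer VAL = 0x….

[0] flags=0011 → (cmp)
[1] flags=0011 VC?F → skip
[2] flags=0011 CC?F → skip
[3] flags=0011 PL?T → r4=0xcc
[4] flags=1000 → (cmp)
[5] flags=1000 PL?F → skip
[6] flags=1000 LS?T → r0=0xe2
[7] flags=1000 CS?F → skip

VAL = 0x0f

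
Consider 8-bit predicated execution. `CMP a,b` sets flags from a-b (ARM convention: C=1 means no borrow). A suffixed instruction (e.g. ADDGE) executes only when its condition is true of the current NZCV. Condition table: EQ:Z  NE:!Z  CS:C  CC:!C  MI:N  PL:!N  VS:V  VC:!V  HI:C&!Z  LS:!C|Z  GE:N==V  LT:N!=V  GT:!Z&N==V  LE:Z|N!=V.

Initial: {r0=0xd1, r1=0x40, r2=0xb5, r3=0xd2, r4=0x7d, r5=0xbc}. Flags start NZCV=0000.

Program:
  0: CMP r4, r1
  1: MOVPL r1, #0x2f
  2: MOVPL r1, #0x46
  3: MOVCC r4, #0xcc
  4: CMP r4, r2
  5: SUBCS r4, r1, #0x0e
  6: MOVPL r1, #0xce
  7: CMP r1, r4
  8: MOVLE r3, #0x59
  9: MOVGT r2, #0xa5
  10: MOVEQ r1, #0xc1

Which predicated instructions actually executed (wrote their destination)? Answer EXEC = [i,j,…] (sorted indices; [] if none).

0: ✓ CMP  NZCV=0010
1: ✓ MOVPL  r1←0x2f
2: ✓ MOVPL  r1←0x46
3: · MOVCC
4: ✓ CMP  NZCV=1001
5: · SUBCS
6: · MOVPL
7: ✓ CMP  NZCV=1000
8: ✓ MOVLE  r3←0x59
9: · MOVGT
10: · MOVEQ

EXEC = [1,2,8]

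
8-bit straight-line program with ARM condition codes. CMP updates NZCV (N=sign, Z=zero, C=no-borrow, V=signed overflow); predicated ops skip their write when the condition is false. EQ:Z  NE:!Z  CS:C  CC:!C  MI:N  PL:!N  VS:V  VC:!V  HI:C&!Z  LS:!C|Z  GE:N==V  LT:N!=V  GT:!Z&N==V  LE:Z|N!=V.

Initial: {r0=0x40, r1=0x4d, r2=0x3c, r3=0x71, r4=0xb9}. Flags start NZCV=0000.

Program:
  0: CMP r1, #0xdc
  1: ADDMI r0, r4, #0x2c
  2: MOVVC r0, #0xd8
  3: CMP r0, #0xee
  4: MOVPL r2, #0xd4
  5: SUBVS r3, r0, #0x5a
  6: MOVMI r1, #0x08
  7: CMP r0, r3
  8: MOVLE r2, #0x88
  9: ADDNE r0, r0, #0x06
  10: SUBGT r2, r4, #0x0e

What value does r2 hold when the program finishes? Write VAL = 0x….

VAL = 0x88

0: ✓ CMP  NZCV=0000
1: · ADDMI
2: ✓ MOVVC  r0←0xd8
3: ✓ CMP  NZCV=1000
4: · MOVPL
5: · SUBVS
6: ✓ MOVMI  r1←0x08
7: ✓ CMP  NZCV=0011
8: ✓ MOVLE  r2←0x88
9: ✓ ADDNE  r0←0xde
10: · SUBGT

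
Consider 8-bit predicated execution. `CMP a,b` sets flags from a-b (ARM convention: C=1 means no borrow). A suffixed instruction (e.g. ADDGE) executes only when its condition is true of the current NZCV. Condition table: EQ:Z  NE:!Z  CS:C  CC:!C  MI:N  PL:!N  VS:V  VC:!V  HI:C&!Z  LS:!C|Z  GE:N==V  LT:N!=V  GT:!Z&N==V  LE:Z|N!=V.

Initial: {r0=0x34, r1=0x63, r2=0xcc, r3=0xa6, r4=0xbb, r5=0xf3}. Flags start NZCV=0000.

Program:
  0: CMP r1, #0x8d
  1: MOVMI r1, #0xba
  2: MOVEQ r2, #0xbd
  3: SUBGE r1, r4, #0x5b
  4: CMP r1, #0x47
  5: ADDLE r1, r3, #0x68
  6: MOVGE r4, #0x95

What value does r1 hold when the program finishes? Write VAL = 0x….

VAL = 0x60

[0] flags=1001 → (cmp)
[1] flags=1001 MI?T → r1=0xba
[2] flags=1001 EQ?F → skip
[3] flags=1001 GE?T → r1=0x60
[4] flags=0010 → (cmp)
[5] flags=0010 LE?F → skip
[6] flags=0010 GE?T → r4=0x95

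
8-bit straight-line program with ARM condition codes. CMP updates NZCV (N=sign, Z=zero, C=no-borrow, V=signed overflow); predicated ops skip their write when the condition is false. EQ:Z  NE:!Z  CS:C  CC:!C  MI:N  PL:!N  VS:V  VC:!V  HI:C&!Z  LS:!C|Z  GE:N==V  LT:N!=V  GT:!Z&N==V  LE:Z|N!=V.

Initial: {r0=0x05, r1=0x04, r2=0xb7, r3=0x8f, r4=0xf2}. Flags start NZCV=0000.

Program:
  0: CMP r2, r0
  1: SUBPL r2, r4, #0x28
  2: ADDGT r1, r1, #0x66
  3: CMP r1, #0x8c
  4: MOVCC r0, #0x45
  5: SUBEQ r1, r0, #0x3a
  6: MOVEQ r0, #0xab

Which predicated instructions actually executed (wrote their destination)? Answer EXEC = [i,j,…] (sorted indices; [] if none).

EXEC = [4]

[0] flags=1010 → (cmp)
[1] flags=1010 PL?F → skip
[2] flags=1010 GT?F → skip
[3] flags=0000 → (cmp)
[4] flags=0000 CC?T → r0=0x45
[5] flags=0000 EQ?F → skip
[6] flags=0000 EQ?F → skip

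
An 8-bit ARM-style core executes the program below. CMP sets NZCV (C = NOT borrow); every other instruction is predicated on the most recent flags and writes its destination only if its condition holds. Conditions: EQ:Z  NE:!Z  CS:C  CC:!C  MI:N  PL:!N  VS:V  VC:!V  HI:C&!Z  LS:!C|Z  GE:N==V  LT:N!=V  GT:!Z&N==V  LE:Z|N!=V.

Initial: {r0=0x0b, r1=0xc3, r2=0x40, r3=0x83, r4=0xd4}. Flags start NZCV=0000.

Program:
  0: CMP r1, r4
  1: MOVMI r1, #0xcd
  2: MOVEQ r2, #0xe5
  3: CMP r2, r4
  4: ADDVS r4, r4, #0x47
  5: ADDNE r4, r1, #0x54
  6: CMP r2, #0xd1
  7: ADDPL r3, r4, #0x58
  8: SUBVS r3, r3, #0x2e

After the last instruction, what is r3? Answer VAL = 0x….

0: ✓ CMP  NZCV=1000
1: ✓ MOVMI  r1←0xcd
2: · MOVEQ
3: ✓ CMP  NZCV=0000
4: · ADDVS
5: ✓ ADDNE  r4←0x21
6: ✓ CMP  NZCV=0000
7: ✓ ADDPL  r3←0x79
8: · SUBVS

VAL = 0x79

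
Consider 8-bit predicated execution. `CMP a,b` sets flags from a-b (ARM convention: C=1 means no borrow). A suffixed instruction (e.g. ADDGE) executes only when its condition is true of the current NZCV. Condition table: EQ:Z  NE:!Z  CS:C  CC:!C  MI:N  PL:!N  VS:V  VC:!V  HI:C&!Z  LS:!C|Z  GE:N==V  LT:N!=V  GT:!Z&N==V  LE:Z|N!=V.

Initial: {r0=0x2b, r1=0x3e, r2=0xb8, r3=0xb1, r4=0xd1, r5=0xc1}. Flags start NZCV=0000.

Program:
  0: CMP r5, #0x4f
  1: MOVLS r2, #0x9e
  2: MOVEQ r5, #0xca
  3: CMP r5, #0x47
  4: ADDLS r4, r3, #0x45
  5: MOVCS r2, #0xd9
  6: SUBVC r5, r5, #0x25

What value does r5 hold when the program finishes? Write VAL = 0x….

[0] flags=0011 → (cmp)
[1] flags=0011 LS?F → skip
[2] flags=0011 EQ?F → skip
[3] flags=0011 → (cmp)
[4] flags=0011 LS?F → skip
[5] flags=0011 CS?T → r2=0xd9
[6] flags=0011 VC?F → skip

VAL = 0xc1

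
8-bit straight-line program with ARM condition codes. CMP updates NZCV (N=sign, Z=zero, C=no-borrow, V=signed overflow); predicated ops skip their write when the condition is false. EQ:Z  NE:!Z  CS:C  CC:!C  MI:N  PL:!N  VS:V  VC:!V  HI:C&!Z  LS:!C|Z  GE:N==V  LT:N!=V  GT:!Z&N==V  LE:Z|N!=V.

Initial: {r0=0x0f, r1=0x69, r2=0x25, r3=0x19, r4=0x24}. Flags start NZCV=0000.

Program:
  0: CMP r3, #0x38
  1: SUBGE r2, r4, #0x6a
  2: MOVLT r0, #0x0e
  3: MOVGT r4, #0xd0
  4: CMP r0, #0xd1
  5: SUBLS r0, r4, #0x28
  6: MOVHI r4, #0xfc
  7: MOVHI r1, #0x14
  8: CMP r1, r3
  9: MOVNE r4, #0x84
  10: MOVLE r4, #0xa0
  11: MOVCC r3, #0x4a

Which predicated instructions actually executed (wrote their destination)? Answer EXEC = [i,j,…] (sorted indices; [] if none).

EXEC = [2,5,9]

[0] flags=1000 → (cmp)
[1] flags=1000 GE?F → skip
[2] flags=1000 LT?T → r0=0x0e
[3] flags=1000 GT?F → skip
[4] flags=0000 → (cmp)
[5] flags=0000 LS?T → r0=0xfc
[6] flags=0000 HI?F → skip
[7] flags=0000 HI?F → skip
[8] flags=0010 → (cmp)
[9] flags=0010 NE?T → r4=0x84
[10] flags=0010 LE?F → skip
[11] flags=0010 CC?F → skip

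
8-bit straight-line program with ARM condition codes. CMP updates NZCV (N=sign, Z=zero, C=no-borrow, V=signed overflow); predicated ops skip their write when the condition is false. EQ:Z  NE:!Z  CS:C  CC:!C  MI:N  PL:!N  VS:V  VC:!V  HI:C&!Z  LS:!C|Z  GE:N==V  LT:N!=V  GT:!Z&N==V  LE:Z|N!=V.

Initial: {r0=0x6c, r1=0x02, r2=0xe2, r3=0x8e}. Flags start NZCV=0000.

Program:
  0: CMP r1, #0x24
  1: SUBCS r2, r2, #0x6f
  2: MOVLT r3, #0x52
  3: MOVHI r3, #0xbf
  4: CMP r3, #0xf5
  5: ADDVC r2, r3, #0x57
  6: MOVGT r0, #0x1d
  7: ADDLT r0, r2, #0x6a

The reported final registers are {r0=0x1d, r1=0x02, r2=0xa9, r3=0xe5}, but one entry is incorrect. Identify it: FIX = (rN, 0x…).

0: ✓ CMP  NZCV=1000
1: · SUBCS
2: ✓ MOVLT  r3←0x52
3: · MOVHI
4: ✓ CMP  NZCV=0000
5: ✓ ADDVC  r2←0xa9
6: ✓ MOVGT  r0←0x1d
7: · ADDLT

FIX = (r3, 0x52)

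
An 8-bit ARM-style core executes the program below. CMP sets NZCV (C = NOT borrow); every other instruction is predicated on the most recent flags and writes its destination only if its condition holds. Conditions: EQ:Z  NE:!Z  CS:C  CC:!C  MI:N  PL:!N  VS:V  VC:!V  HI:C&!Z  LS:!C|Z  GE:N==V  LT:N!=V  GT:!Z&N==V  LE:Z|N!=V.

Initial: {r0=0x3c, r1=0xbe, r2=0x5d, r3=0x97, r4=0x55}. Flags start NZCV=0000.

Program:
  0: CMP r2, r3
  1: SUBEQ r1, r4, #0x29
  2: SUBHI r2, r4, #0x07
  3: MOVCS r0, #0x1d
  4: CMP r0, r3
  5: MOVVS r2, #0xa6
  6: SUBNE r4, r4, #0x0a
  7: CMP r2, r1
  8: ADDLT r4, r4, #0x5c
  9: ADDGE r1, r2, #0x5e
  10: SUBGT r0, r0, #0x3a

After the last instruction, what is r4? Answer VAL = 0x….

VAL = 0xa7

0: ✓ CMP  NZCV=1001
1: · SUBEQ
2: · SUBHI
3: · MOVCS
4: ✓ CMP  NZCV=1001
5: ✓ MOVVS  r2←0xa6
6: ✓ SUBNE  r4←0x4b
7: ✓ CMP  NZCV=1000
8: ✓ ADDLT  r4←0xa7
9: · ADDGE
10: · SUBGT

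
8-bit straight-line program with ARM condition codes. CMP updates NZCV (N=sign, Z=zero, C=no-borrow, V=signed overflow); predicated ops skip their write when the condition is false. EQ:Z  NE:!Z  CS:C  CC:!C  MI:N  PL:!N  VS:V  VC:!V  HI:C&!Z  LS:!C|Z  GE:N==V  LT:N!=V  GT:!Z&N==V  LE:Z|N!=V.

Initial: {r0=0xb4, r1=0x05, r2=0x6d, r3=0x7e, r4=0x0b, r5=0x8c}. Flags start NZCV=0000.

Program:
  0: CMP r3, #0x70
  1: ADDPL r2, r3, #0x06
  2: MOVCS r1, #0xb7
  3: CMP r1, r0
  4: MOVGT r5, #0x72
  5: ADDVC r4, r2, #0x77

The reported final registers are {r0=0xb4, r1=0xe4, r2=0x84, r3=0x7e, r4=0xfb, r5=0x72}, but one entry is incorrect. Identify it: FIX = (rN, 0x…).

FIX = (r1, 0xb7)

0: ✓ CMP  NZCV=0010
1: ✓ ADDPL  r2←0x84
2: ✓ MOVCS  r1←0xb7
3: ✓ CMP  NZCV=0010
4: ✓ MOVGT  r5←0x72
5: ✓ ADDVC  r4←0xfb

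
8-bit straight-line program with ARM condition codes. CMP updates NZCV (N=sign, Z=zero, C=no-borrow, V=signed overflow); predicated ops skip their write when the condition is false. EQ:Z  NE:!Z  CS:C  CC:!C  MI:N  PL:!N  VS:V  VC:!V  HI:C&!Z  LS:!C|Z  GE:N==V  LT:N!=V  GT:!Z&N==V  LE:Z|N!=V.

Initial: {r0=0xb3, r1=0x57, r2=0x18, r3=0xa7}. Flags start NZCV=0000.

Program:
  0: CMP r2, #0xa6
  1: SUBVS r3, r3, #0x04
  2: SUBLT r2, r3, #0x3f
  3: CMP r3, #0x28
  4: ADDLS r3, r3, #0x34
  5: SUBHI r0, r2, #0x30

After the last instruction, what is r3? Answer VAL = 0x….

VAL = 0xa7

0: ✓ CMP  NZCV=0000
1: · SUBVS
2: · SUBLT
3: ✓ CMP  NZCV=0011
4: · ADDLS
5: ✓ SUBHI  r0←0xe8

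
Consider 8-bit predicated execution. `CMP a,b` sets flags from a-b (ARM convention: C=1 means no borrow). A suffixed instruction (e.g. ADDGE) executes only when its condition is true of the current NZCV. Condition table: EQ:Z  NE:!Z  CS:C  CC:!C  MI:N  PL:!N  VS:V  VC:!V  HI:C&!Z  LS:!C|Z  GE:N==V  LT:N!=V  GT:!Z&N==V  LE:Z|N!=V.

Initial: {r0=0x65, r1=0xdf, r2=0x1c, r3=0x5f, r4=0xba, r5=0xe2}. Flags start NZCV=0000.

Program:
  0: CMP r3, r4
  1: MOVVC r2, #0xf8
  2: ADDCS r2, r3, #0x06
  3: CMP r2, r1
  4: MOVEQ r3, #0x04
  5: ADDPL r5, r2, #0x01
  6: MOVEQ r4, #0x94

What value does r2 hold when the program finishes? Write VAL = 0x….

VAL = 0x1c

[0] flags=1001 → (cmp)
[1] flags=1001 VC?F → skip
[2] flags=1001 CS?F → skip
[3] flags=0000 → (cmp)
[4] flags=0000 EQ?F → skip
[5] flags=0000 PL?T → r5=0x1d
[6] flags=0000 EQ?F → skip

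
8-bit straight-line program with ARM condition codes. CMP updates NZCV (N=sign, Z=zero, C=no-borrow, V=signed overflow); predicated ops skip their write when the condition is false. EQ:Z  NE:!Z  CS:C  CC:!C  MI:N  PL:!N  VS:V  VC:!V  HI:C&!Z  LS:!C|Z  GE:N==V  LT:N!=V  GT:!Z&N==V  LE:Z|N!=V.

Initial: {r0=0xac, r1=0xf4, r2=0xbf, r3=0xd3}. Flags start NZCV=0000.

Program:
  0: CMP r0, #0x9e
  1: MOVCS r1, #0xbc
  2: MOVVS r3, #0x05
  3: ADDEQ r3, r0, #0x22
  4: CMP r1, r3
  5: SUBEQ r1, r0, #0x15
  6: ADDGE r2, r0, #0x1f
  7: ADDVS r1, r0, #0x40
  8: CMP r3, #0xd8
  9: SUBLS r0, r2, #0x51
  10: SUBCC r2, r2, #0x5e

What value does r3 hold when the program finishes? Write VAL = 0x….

0: ✓ CMP  NZCV=0010
1: ✓ MOVCS  r1←0xbc
2: · MOVVS
3: · ADDEQ
4: ✓ CMP  NZCV=1000
5: · SUBEQ
6: · ADDGE
7: · ADDVS
8: ✓ CMP  NZCV=1000
9: ✓ SUBLS  r0←0x6e
10: ✓ SUBCC  r2←0x61

VAL = 0xd3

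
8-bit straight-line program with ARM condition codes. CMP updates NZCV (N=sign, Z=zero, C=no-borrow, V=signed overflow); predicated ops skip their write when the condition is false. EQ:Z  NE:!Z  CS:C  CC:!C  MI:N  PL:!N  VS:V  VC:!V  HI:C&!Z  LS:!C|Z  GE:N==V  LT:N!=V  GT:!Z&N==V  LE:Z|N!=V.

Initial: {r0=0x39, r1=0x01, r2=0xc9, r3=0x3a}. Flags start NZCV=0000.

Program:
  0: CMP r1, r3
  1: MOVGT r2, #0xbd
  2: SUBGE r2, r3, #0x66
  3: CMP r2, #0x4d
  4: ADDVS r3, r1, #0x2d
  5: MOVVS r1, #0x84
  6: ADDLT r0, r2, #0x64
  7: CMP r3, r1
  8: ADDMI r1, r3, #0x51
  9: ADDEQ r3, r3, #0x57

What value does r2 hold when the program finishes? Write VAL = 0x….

[0] flags=1000 → (cmp)
[1] flags=1000 GT?F → skip
[2] flags=1000 GE?F → skip
[3] flags=0011 → (cmp)
[4] flags=0011 VS?T → r3=0x2e
[5] flags=0011 VS?T → r1=0x84
[6] flags=0011 LT?T → r0=0x2d
[7] flags=1001 → (cmp)
[8] flags=1001 MI?T → r1=0x7f
[9] flags=1001 EQ?F → skip

VAL = 0xc9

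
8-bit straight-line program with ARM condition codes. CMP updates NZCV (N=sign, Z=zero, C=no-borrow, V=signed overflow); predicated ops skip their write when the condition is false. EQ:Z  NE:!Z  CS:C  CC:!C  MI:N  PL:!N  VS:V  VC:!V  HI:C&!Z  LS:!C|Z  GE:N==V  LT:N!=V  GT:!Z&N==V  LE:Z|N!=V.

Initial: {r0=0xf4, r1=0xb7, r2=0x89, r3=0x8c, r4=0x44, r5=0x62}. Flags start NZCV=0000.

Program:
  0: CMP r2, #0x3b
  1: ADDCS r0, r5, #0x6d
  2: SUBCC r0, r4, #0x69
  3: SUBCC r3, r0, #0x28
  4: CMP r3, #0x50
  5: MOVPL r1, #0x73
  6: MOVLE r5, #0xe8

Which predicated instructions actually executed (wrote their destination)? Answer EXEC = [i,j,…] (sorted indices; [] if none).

EXEC = [1,5,6]

0: ✓ CMP  NZCV=0011
1: ✓ ADDCS  r0←0xcf
2: · SUBCC
3: · SUBCC
4: ✓ CMP  NZCV=0011
5: ✓ MOVPL  r1←0x73
6: ✓ MOVLE  r5←0xe8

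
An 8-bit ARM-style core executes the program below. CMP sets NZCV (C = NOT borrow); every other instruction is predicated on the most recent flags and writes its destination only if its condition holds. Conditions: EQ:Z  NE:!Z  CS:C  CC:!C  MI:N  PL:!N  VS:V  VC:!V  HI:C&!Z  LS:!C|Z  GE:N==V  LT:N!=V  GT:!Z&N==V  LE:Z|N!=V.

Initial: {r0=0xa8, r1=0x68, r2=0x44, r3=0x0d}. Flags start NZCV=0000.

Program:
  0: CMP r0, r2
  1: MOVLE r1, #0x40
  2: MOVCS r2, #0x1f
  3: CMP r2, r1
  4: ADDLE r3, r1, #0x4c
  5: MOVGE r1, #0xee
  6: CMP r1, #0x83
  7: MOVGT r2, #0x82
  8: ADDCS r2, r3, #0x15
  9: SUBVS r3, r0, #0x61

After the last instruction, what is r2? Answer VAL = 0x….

0: ✓ CMP  NZCV=0011
1: ✓ MOVLE  r1←0x40
2: ✓ MOVCS  r2←0x1f
3: ✓ CMP  NZCV=1000
4: ✓ ADDLE  r3←0x8c
5: · MOVGE
6: ✓ CMP  NZCV=1001
7: ✓ MOVGT  r2←0x82
8: · ADDCS
9: ✓ SUBVS  r3←0x47

VAL = 0x82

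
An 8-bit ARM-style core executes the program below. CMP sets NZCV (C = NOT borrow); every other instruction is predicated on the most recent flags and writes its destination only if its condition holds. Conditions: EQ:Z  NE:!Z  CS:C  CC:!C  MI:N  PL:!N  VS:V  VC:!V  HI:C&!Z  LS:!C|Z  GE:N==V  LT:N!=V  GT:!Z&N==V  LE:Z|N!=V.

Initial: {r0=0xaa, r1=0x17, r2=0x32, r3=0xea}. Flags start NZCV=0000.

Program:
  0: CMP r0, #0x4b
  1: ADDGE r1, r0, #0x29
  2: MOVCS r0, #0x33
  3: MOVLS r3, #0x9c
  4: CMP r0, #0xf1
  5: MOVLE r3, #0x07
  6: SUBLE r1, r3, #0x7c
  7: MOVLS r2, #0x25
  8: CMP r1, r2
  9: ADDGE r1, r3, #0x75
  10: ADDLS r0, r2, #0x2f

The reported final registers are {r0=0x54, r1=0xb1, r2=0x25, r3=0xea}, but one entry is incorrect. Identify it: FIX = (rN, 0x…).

FIX = (r1, 0x17)

0: ✓ CMP  NZCV=0011
1: · ADDGE
2: ✓ MOVCS  r0←0x33
3: · MOVLS
4: ✓ CMP  NZCV=0000
5: · MOVLE
6: · SUBLE
7: ✓ MOVLS  r2←0x25
8: ✓ CMP  NZCV=1000
9: · ADDGE
10: ✓ ADDLS  r0←0x54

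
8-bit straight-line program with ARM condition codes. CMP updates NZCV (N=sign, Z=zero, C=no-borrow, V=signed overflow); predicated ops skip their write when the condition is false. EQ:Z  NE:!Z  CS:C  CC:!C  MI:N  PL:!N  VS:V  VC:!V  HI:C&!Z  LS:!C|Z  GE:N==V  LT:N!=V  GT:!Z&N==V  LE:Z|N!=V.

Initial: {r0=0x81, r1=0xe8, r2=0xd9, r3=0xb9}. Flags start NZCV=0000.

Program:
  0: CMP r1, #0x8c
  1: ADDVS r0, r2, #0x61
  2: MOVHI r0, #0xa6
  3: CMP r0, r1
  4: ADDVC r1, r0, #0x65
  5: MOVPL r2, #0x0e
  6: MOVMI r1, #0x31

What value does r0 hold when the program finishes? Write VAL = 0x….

0: ✓ CMP  NZCV=0010
1: · ADDVS
2: ✓ MOVHI  r0←0xa6
3: ✓ CMP  NZCV=1000
4: ✓ ADDVC  r1←0x0b
5: · MOVPL
6: ✓ MOVMI  r1←0x31

VAL = 0xa6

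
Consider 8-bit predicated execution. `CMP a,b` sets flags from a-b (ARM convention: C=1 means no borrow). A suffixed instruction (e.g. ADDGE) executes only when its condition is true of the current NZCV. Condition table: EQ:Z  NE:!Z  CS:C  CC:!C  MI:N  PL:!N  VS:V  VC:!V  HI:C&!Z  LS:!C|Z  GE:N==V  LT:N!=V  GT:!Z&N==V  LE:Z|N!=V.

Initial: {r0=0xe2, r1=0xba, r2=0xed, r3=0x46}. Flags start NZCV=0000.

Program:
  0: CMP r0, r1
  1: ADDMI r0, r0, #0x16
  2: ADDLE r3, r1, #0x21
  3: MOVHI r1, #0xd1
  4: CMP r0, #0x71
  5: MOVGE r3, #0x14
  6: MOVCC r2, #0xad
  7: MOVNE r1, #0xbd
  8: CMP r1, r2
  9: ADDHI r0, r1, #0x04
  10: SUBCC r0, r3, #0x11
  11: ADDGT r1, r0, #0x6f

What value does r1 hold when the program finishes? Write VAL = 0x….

VAL = 0xbd

0: ✓ CMP  NZCV=0010
1: · ADDMI
2: · ADDLE
3: ✓ MOVHI  r1←0xd1
4: ✓ CMP  NZCV=0011
5: · MOVGE
6: · MOVCC
7: ✓ MOVNE  r1←0xbd
8: ✓ CMP  NZCV=1000
9: · ADDHI
10: ✓ SUBCC  r0←0x35
11: · ADDGT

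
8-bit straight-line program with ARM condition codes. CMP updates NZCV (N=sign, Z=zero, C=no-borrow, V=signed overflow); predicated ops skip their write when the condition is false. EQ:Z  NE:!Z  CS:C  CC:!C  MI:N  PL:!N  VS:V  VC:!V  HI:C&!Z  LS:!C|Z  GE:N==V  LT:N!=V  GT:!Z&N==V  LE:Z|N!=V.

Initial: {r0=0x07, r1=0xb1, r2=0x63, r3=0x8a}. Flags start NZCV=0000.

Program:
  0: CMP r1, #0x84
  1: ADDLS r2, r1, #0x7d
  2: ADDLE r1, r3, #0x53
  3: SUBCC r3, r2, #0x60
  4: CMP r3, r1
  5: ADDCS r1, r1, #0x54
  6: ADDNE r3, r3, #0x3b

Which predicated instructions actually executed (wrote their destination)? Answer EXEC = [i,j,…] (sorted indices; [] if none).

EXEC = [6]

0: ✓ CMP  NZCV=0010
1: · ADDLS
2: · ADDLE
3: · SUBCC
4: ✓ CMP  NZCV=1000
5: · ADDCS
6: ✓ ADDNE  r3←0xc5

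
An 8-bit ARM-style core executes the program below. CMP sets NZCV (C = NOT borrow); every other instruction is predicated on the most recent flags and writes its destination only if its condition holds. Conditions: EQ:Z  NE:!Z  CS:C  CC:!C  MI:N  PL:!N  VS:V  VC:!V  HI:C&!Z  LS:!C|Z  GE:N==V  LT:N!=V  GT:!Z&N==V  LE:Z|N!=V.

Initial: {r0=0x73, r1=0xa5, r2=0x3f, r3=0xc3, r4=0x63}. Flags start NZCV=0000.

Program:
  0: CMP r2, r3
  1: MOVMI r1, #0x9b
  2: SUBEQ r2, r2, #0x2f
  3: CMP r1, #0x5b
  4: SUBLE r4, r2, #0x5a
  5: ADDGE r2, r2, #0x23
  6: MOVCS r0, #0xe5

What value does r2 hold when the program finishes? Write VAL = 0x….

[0] flags=0000 → (cmp)
[1] flags=0000 MI?F → skip
[2] flags=0000 EQ?F → skip
[3] flags=0011 → (cmp)
[4] flags=0011 LE?T → r4=0xe5
[5] flags=0011 GE?F → skip
[6] flags=0011 CS?T → r0=0xe5

VAL = 0x3f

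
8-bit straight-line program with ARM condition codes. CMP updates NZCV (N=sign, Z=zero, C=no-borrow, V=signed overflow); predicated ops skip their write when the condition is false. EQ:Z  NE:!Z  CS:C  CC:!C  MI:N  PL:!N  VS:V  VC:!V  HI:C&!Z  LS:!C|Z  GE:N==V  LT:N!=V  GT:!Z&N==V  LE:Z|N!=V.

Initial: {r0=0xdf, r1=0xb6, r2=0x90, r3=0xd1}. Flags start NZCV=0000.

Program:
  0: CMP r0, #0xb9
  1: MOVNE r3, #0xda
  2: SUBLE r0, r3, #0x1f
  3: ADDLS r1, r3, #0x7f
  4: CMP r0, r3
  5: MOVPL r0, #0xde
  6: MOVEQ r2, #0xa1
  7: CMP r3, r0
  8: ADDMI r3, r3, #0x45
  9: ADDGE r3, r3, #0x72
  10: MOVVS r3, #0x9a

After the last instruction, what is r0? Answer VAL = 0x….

[0] flags=0010 → (cmp)
[1] flags=0010 NE?T → r3=0xda
[2] flags=0010 LE?F → skip
[3] flags=0010 LS?F → skip
[4] flags=0010 → (cmp)
[5] flags=0010 PL?T → r0=0xde
[6] flags=0010 EQ?F → skip
[7] flags=1000 → (cmp)
[8] flags=1000 MI?T → r3=0x1f
[9] flags=1000 GE?F → skip
[10] flags=1000 VS?F → skip

VAL = 0xde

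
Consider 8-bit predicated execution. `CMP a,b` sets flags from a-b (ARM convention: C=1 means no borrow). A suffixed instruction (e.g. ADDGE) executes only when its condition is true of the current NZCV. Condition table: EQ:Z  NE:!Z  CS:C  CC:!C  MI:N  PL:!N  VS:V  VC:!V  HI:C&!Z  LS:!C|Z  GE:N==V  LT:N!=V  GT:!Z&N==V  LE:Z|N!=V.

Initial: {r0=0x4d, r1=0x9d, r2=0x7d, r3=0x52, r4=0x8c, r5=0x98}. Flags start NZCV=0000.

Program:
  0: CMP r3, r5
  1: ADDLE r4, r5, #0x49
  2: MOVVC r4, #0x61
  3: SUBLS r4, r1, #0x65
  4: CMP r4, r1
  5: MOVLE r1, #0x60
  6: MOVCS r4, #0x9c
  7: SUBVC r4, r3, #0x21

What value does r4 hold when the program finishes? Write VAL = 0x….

0: ✓ CMP  NZCV=1001
1: · ADDLE
2: · MOVVC
3: ✓ SUBLS  r4←0x38
4: ✓ CMP  NZCV=1001
5: · MOVLE
6: · MOVCS
7: · SUBVC

VAL = 0x38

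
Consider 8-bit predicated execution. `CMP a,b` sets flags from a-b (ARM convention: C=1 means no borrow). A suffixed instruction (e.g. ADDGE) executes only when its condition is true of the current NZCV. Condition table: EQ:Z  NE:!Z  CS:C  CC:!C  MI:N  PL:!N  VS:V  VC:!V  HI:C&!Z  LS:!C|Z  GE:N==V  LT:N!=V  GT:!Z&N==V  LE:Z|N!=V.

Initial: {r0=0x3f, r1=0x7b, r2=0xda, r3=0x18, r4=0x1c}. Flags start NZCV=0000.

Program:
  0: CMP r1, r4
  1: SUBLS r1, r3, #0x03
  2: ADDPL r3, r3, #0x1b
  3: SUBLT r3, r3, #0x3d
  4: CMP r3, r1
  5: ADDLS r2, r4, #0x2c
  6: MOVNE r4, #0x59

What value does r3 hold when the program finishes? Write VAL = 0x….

VAL = 0x33

[0] flags=0010 → (cmp)
[1] flags=0010 LS?F → skip
[2] flags=0010 PL?T → r3=0x33
[3] flags=0010 LT?F → skip
[4] flags=1000 → (cmp)
[5] flags=1000 LS?T → r2=0x48
[6] flags=1000 NE?T → r4=0x59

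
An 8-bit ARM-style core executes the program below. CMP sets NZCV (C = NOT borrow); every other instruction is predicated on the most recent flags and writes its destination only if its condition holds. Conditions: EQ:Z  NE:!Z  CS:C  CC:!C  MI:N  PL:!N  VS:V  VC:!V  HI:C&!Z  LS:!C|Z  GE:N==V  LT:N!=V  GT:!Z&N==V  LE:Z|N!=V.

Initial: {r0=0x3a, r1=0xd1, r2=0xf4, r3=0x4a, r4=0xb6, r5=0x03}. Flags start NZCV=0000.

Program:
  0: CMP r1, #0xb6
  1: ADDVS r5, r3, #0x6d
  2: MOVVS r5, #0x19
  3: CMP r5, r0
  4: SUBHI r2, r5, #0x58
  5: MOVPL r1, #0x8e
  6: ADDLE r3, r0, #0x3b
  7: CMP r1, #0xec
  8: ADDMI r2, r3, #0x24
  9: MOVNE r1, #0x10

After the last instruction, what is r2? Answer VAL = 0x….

[0] flags=0010 → (cmp)
[1] flags=0010 VS?F → skip
[2] flags=0010 VS?F → skip
[3] flags=1000 → (cmp)
[4] flags=1000 HI?F → skip
[5] flags=1000 PL?F → skip
[6] flags=1000 LE?T → r3=0x75
[7] flags=1000 → (cmp)
[8] flags=1000 MI?T → r2=0x99
[9] flags=1000 NE?T → r1=0x10

VAL = 0x99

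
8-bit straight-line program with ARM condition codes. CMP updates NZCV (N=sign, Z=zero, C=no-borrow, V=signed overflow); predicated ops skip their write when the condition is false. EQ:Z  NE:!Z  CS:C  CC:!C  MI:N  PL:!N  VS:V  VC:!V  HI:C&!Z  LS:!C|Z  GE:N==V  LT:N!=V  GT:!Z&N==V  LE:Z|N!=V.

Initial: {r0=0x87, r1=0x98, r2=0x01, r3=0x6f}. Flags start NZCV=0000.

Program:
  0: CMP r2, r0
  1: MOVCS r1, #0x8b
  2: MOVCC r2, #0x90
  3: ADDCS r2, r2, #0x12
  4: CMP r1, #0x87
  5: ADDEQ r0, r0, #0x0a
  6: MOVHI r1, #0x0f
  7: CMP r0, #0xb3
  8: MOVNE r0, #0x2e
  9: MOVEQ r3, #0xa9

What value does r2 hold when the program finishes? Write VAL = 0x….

[0] flags=0000 → (cmp)
[1] flags=0000 CS?F → skip
[2] flags=0000 CC?T → r2=0x90
[3] flags=0000 CS?F → skip
[4] flags=0010 → (cmp)
[5] flags=0010 EQ?F → skip
[6] flags=0010 HI?T → r1=0x0f
[7] flags=1000 → (cmp)
[8] flags=1000 NE?T → r0=0x2e
[9] flags=1000 EQ?F → skip

VAL = 0x90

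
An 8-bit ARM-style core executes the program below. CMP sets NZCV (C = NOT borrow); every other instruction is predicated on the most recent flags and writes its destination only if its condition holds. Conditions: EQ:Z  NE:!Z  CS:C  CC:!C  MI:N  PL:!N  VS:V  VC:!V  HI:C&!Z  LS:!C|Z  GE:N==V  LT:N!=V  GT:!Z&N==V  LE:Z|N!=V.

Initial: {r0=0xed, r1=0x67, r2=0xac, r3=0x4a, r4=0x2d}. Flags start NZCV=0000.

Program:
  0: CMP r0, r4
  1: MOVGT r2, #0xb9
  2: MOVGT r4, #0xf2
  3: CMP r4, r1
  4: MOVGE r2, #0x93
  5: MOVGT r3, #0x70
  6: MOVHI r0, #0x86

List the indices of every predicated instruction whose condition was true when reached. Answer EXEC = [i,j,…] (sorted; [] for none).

[0] flags=1010 → (cmp)
[1] flags=1010 GT?F → skip
[2] flags=1010 GT?F → skip
[3] flags=1000 → (cmp)
[4] flags=1000 GE?F → skip
[5] flags=1000 GT?F → skip
[6] flags=1000 HI?F → skip

EXEC = []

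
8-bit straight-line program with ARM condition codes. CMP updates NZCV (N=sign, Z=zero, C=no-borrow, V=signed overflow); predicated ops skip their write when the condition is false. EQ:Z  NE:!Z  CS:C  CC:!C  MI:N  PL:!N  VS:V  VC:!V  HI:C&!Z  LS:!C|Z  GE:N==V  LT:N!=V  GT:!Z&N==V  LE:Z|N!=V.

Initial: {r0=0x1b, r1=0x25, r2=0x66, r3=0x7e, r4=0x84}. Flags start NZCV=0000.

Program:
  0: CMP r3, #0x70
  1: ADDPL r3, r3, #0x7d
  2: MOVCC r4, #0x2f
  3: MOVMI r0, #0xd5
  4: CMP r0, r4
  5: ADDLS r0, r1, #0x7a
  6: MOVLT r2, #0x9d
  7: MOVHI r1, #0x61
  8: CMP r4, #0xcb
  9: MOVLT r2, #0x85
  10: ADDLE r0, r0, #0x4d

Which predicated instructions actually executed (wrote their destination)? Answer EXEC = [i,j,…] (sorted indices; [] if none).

[0] flags=0010 → (cmp)
[1] flags=0010 PL?T → r3=0xfb
[2] flags=0010 CC?F → skip
[3] flags=0010 MI?F → skip
[4] flags=1001 → (cmp)
[5] flags=1001 LS?T → r0=0x9f
[6] flags=1001 LT?F → skip
[7] flags=1001 HI?F → skip
[8] flags=1000 → (cmp)
[9] flags=1000 LT?T → r2=0x85
[10] flags=1000 LE?T → r0=0xec

EXEC = [1,5,9,10]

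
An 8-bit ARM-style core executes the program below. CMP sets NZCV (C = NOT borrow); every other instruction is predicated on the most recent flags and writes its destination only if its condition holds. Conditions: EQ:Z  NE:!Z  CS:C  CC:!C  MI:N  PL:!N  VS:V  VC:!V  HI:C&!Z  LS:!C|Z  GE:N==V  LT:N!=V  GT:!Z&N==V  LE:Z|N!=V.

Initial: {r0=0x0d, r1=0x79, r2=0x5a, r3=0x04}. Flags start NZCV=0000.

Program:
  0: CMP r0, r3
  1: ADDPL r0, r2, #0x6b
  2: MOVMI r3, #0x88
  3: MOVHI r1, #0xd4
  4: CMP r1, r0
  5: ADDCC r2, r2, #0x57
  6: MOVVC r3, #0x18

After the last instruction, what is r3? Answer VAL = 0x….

0: ✓ CMP  NZCV=0010
1: ✓ ADDPL  r0←0xc5
2: · MOVMI
3: ✓ MOVHI  r1←0xd4
4: ✓ CMP  NZCV=0010
5: · ADDCC
6: ✓ MOVVC  r3←0x18

VAL = 0x18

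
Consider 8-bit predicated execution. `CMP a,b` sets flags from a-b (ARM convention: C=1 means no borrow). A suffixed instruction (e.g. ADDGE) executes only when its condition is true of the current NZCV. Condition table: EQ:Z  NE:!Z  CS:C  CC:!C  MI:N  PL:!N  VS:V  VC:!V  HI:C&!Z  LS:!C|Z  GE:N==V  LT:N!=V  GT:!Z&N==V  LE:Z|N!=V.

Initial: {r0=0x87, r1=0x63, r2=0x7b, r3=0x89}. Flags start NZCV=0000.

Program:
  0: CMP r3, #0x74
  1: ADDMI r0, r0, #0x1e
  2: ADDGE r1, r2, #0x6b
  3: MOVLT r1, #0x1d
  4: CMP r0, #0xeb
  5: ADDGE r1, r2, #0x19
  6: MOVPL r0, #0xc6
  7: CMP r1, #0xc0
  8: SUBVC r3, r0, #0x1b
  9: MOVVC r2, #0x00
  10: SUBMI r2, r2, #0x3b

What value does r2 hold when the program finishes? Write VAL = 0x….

VAL = 0x00

[0] flags=0011 → (cmp)
[1] flags=0011 MI?F → skip
[2] flags=0011 GE?F → skip
[3] flags=0011 LT?T → r1=0x1d
[4] flags=1000 → (cmp)
[5] flags=1000 GE?F → skip
[6] flags=1000 PL?F → skip
[7] flags=0000 → (cmp)
[8] flags=0000 VC?T → r3=0x6c
[9] flags=0000 VC?T → r2=0x00
[10] flags=0000 MI?F → skip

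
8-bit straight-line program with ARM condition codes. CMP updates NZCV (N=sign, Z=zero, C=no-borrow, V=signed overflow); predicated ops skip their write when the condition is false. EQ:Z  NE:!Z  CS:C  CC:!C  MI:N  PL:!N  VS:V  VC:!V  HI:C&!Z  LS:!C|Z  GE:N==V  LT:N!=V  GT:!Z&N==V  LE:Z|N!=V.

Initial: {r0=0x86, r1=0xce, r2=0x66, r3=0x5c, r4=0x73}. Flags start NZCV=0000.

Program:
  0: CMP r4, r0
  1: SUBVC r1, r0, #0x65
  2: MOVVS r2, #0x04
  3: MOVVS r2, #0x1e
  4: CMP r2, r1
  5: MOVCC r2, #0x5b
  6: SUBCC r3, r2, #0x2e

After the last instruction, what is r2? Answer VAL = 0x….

[0] flags=1001 → (cmp)
[1] flags=1001 VC?F → skip
[2] flags=1001 VS?T → r2=0x04
[3] flags=1001 VS?T → r2=0x1e
[4] flags=0000 → (cmp)
[5] flags=0000 CC?T → r2=0x5b
[6] flags=0000 CC?T → r3=0x2d

VAL = 0x5b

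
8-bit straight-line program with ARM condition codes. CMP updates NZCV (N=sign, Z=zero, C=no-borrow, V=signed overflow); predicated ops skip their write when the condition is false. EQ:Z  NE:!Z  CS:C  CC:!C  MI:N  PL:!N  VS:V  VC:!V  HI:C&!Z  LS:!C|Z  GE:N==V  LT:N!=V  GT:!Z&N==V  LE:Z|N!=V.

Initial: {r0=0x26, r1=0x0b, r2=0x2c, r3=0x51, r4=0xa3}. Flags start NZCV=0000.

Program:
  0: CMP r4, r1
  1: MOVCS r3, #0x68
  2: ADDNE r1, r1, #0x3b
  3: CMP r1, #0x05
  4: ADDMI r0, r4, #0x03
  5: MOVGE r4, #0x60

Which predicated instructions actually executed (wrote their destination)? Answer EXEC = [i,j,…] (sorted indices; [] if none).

EXEC = [1,2,5]

0: ✓ CMP  NZCV=1010
1: ✓ MOVCS  r3←0x68
2: ✓ ADDNE  r1←0x46
3: ✓ CMP  NZCV=0010
4: · ADDMI
5: ✓ MOVGE  r4←0x60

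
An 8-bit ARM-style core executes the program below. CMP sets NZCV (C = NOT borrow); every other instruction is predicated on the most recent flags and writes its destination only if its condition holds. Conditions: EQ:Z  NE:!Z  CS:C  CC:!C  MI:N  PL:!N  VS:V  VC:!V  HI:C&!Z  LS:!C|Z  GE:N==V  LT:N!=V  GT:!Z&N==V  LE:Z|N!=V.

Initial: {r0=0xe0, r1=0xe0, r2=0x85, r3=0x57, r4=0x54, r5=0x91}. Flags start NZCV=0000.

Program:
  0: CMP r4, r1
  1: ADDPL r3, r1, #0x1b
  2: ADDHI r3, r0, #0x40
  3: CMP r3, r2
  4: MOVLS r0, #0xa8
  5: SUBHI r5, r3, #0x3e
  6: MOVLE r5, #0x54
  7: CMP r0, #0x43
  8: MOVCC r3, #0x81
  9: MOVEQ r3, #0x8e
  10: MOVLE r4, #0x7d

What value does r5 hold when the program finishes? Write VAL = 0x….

0: ✓ CMP  NZCV=0000
1: ✓ ADDPL  r3←0xfb
2: · ADDHI
3: ✓ CMP  NZCV=0010
4: · MOVLS
5: ✓ SUBHI  r5←0xbd
6: · MOVLE
7: ✓ CMP  NZCV=1010
8: · MOVCC
9: · MOVEQ
10: ✓ MOVLE  r4←0x7d

VAL = 0xbd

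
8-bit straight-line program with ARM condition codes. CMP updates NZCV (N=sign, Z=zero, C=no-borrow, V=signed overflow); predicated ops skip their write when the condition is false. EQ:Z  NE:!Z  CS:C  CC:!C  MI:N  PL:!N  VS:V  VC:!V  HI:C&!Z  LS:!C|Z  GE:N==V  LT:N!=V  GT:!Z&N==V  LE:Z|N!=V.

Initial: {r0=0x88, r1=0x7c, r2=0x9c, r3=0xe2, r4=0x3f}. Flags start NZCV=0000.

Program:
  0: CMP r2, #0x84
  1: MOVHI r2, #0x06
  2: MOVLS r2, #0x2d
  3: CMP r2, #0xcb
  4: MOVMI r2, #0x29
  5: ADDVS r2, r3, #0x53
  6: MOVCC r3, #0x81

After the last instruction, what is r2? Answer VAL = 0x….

VAL = 0x06

[0] flags=0010 → (cmp)
[1] flags=0010 HI?T → r2=0x06
[2] flags=0010 LS?F → skip
[3] flags=0000 → (cmp)
[4] flags=0000 MI?F → skip
[5] flags=0000 VS?F → skip
[6] flags=0000 CC?T → r3=0x81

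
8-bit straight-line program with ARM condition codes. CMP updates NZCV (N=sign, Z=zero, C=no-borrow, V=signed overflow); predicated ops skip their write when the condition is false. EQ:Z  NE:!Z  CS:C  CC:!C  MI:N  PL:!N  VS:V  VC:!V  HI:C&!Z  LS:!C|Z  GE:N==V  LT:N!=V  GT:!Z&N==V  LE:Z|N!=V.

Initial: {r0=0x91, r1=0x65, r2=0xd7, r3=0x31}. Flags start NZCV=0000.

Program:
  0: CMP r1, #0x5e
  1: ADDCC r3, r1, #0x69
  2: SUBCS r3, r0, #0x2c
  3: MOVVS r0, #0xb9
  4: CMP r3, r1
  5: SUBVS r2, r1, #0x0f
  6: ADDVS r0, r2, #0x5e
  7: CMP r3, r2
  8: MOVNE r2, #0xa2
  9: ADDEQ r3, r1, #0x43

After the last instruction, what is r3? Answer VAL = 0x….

VAL = 0x65

[0] flags=0010 → (cmp)
[1] flags=0010 CC?F → skip
[2] flags=0010 CS?T → r3=0x65
[3] flags=0010 VS?F → skip
[4] flags=0110 → (cmp)
[5] flags=0110 VS?F → skip
[6] flags=0110 VS?F → skip
[7] flags=1001 → (cmp)
[8] flags=1001 NE?T → r2=0xa2
[9] flags=1001 EQ?F → skip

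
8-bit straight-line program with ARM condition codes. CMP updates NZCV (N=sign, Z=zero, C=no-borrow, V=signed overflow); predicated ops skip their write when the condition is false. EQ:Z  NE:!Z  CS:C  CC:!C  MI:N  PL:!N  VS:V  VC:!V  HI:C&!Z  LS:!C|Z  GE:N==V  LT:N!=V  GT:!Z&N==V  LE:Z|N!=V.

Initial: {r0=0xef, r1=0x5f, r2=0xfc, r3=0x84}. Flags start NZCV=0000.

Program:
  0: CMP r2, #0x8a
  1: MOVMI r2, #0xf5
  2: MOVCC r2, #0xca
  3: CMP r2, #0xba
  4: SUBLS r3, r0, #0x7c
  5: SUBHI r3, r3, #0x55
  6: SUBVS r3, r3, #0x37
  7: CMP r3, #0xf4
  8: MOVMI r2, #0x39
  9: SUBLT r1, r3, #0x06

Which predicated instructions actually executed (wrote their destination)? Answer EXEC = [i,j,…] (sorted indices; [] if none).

EXEC = [5]

0: ✓ CMP  NZCV=0010
1: · MOVMI
2: · MOVCC
3: ✓ CMP  NZCV=0010
4: · SUBLS
5: ✓ SUBHI  r3←0x2f
6: · SUBVS
7: ✓ CMP  NZCV=0000
8: · MOVMI
9: · SUBLT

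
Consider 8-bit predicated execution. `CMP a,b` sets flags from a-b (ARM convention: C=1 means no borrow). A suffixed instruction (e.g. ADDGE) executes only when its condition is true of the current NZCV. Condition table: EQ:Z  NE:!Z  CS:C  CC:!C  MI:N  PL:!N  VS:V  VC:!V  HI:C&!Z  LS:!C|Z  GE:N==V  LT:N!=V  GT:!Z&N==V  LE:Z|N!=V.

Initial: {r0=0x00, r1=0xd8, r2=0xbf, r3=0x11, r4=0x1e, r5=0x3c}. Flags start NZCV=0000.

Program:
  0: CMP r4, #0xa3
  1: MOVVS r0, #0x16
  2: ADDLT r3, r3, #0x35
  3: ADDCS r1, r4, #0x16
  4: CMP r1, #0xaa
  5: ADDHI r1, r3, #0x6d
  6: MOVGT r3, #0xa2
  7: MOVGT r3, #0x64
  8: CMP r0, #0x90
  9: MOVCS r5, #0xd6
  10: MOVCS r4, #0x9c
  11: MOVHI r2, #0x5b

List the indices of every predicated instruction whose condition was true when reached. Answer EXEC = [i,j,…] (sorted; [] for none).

[0] flags=0000 → (cmp)
[1] flags=0000 VS?F → skip
[2] flags=0000 LT?F → skip
[3] flags=0000 CS?F → skip
[4] flags=0010 → (cmp)
[5] flags=0010 HI?T → r1=0x7e
[6] flags=0010 GT?T → r3=0xa2
[7] flags=0010 GT?T → r3=0x64
[8] flags=0000 → (cmp)
[9] flags=0000 CS?F → skip
[10] flags=0000 CS?F → skip
[11] flags=0000 HI?F → skip

EXEC = [5,6,7]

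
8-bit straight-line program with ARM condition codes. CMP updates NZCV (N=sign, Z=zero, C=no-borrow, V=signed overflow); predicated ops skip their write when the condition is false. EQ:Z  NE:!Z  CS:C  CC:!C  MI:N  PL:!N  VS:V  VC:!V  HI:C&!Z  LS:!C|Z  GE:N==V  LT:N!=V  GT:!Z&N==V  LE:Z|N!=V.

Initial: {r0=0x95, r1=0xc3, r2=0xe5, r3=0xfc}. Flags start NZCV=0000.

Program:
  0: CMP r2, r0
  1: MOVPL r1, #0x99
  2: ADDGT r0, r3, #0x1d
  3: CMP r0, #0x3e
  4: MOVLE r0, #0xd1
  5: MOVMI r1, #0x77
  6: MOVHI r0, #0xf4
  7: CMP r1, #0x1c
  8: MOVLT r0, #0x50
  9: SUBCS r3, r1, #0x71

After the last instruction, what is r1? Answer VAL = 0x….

0: ✓ CMP  NZCV=0010
1: ✓ MOVPL  r1←0x99
2: ✓ ADDGT  r0←0x19
3: ✓ CMP  NZCV=1000
4: ✓ MOVLE  r0←0xd1
5: ✓ MOVMI  r1←0x77
6: · MOVHI
7: ✓ CMP  NZCV=0010
8: · MOVLT
9: ✓ SUBCS  r3←0x06

VAL = 0x77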